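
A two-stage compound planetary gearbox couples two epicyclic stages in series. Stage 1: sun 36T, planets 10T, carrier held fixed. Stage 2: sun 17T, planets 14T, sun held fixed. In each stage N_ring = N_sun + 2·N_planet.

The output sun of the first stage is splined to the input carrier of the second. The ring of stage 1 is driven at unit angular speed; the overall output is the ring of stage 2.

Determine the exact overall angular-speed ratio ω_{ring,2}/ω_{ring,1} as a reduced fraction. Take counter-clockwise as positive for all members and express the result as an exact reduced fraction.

-868/405

Stage 1: N_ring = 36 + 2·10 = 56
Stage 1: 36(ω_s−ω_c) = −56(ω_r−ω_c),  ω_c=0, ω_r=1
Stage 1: ω_s = 0 − (56/36)(1−0) = -14/9
  ⇒ ω_s¹/ω_r¹ = -14/9
Stage 2: N_ring = 17 + 2·14 = 45
Stage 2: 17(ω_s−ω_c) = −45(ω_r−ω_c),  ω_s=0, ω_c=1
Stage 2: ω_r = 1 − (17/45)(0−1) = 62/45
  ⇒ ω_r²/ω_c² = 62/45
Coupling ω_c² = ω_s¹ ⇒ overall = -14/9 × 62/45 = -868/405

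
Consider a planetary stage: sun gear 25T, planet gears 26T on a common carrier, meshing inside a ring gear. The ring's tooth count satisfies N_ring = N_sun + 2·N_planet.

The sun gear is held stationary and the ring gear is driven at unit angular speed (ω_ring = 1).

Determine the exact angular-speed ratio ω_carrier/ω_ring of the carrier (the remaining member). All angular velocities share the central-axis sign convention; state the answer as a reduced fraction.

N_ring = 25 + 2·26 = 77
25(ω_s−ω_c) = −77(ω_r−ω_c),  ω_s=0, ω_r=1
25(0−ω_c) = −77(1−ω_c)  ⇒  102ω_c = 77  ⇒  ω_c = 77/102
ω_c/ω_r = 77/102

77/102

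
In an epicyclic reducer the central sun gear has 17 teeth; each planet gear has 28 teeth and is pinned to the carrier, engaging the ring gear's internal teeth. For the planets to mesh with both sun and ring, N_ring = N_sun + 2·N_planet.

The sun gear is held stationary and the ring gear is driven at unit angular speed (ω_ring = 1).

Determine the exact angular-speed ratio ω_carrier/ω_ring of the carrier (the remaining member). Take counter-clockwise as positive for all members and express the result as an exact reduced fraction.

N_ring = 17 + 2·28 = 73
17(ω_s−ω_c) = −73(ω_r−ω_c),  ω_s=0, ω_r=1
17(0−ω_c) = −73(1−ω_c)  ⇒  90ω_c = 73  ⇒  ω_c = 73/90
ω_c/ω_r = 73/90

73/90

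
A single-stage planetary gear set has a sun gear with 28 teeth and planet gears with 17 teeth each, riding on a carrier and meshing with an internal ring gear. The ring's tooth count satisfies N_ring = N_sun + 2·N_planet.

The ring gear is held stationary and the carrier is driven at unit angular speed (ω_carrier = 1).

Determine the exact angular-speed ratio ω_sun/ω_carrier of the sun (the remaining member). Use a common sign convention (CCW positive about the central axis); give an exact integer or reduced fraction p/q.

N_ring = 28 + 2·17 = 62
28(ω_s−ω_c) = −62(ω_r−ω_c),  ω_r=0, ω_c=1
ω_s = 1 − (62/28)(0−1) = 45/14
ω_s/ω_c = 45/14

45/14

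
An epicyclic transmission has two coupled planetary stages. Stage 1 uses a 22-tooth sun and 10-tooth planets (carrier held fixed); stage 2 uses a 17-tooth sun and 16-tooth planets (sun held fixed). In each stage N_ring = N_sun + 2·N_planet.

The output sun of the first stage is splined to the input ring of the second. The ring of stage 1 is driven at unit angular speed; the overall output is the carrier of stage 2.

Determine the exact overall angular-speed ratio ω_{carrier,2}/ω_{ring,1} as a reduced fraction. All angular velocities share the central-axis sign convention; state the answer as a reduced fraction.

-343/242

Stage 1: N_ring = 22 + 2·10 = 42
Stage 1: 22(ω_s−ω_c) = −42(ω_r−ω_c),  ω_c=0, ω_r=1
Stage 1: ω_s = 0 − (42/22)(1−0) = -21/11
  ⇒ ω_s¹/ω_r¹ = -21/11
Stage 2: N_ring = 17 + 2·16 = 49
Stage 2: 17(ω_s−ω_c) = −49(ω_r−ω_c),  ω_s=0, ω_r=1
Stage 2: 17(0−ω_c) = −49(1−ω_c)  ⇒  66ω_c = 49  ⇒  ω_c = 49/66
  ⇒ ω_c²/ω_r² = 49/66
Coupling ω_r² = ω_s¹ ⇒ overall = -21/11 × 49/66 = -343/242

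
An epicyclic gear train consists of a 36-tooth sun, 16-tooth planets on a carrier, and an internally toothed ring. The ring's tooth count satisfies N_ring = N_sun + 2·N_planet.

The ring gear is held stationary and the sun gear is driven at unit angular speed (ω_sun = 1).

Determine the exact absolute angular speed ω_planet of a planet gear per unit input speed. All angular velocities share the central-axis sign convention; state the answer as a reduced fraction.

-9/8

N_ring = 36 + 2·16 = 68
36(ω_s−ω_c) = −68(ω_r−ω_c),  ω_r=0, ω_s=1
36(1−ω_c) = −68(0−ω_c)  ⇒  104ω_c = 36  ⇒  ω_c = 9/26
sun–planet: 36·(1−9/26) = −16·(ω_p−ω_c)  ⇒  ω_p−ω_c = −(36/16)·(17/26) = -153/104
ω_p = 9/26 − 153/104 = -9/8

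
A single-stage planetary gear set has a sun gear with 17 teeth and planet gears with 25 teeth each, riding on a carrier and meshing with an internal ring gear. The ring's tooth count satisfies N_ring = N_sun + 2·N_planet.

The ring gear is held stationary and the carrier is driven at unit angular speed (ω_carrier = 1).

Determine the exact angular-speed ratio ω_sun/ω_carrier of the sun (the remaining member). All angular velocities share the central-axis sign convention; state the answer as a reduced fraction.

84/17

N_ring = 17 + 2·25 = 67
17(ω_s−ω_c) = −67(ω_r−ω_c),  ω_r=0, ω_c=1
ω_s = 1 − (67/17)(0−1) = 84/17
ω_s/ω_c = 84/17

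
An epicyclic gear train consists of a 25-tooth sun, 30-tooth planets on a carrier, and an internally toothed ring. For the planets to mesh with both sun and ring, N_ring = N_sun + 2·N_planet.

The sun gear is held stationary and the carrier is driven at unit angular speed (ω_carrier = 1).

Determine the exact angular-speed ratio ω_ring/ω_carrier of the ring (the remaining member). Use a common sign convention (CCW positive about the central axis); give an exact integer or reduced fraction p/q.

22/17

N_ring = 25 + 2·30 = 85
25(ω_s−ω_c) = −85(ω_r−ω_c),  ω_s=0, ω_c=1
ω_r = 1 − (25/85)(0−1) = 22/17
ω_r/ω_c = 22/17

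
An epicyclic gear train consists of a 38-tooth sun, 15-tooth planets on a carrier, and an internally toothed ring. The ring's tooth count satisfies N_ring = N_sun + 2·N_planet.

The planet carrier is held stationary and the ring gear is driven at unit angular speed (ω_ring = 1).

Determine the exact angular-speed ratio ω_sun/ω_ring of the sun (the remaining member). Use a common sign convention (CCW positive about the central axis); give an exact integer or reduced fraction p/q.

-34/19

N_ring = 38 + 2·15 = 68
38(ω_s−ω_c) = −68(ω_r−ω_c),  ω_c=0, ω_r=1
ω_s = 0 − (68/38)(1−0) = -34/19
ω_s/ω_r = -34/19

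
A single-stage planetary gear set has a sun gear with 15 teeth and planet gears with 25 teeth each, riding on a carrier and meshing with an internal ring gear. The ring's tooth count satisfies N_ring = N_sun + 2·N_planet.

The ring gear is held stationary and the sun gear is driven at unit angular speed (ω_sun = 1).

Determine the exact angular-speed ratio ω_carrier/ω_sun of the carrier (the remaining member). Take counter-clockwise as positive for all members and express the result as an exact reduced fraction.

N_ring = 15 + 2·25 = 65
15(ω_s−ω_c) = −65(ω_r−ω_c),  ω_r=0, ω_s=1
15(1−ω_c) = −65(0−ω_c)  ⇒  80ω_c = 15  ⇒  ω_c = 3/16
ω_c/ω_s = 3/16

3/16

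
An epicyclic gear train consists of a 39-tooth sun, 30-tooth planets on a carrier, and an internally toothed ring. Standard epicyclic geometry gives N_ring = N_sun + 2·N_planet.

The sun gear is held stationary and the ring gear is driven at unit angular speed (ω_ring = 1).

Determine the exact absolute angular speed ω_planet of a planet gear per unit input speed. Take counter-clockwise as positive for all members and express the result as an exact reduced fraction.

33/20

N_ring = 39 + 2·30 = 99
39(ω_s−ω_c) = −99(ω_r−ω_c),  ω_s=0, ω_r=1
39(0−ω_c) = −99(1−ω_c)  ⇒  138ω_c = 99  ⇒  ω_c = 33/46
sun–planet: 39·(0−33/46) = −30·(ω_p−ω_c)  ⇒  ω_p−ω_c = −(39/30)·(-33/46) = 429/460
ω_p = 33/46 + 429/460 = 33/20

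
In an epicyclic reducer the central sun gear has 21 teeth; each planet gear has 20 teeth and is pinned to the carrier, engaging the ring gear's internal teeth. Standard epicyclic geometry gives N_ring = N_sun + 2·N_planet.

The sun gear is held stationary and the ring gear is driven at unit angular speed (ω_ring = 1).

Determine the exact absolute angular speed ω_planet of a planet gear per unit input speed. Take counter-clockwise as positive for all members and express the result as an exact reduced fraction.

61/40

N_ring = 21 + 2·20 = 61
21(ω_s−ω_c) = −61(ω_r−ω_c),  ω_s=0, ω_r=1
21(0−ω_c) = −61(1−ω_c)  ⇒  82ω_c = 61  ⇒  ω_c = 61/82
sun–planet: 21·(0−61/82) = −20·(ω_p−ω_c)  ⇒  ω_p−ω_c = −(21/20)·(-61/82) = 1281/1640
ω_p = 61/82 + 1281/1640 = 61/40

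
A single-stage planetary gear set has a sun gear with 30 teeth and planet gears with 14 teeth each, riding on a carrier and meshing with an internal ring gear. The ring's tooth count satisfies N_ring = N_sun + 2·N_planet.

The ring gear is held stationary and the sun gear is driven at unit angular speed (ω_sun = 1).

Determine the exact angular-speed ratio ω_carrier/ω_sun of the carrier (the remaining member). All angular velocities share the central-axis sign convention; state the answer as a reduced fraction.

15/44

N_ring = 30 + 2·14 = 58
30(ω_s−ω_c) = −58(ω_r−ω_c),  ω_r=0, ω_s=1
30(1−ω_c) = −58(0−ω_c)  ⇒  88ω_c = 30  ⇒  ω_c = 15/44
ω_c/ω_s = 15/44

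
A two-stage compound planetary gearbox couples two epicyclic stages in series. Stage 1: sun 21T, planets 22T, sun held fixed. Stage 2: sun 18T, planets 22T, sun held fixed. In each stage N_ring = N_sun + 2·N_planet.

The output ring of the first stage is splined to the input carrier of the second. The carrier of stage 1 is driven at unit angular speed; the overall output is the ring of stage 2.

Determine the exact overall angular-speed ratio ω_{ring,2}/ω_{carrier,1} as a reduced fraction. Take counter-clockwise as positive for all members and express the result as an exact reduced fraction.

Stage 1: N_ring = 21 + 2·22 = 65
Stage 1: 21(ω_s−ω_c) = −65(ω_r−ω_c),  ω_s=0, ω_c=1
Stage 1: ω_r = 1 − (21/65)(0−1) = 86/65
  ⇒ ω_r¹/ω_c¹ = 86/65
Stage 2: N_ring = 18 + 2·22 = 62
Stage 2: 18(ω_s−ω_c) = −62(ω_r−ω_c),  ω_s=0, ω_c=1
Stage 2: ω_r = 1 − (18/62)(0−1) = 40/31
  ⇒ ω_r²/ω_c² = 40/31
Coupling ω_c² = ω_r¹ ⇒ overall = 86/65 × 40/31 = 688/403

688/403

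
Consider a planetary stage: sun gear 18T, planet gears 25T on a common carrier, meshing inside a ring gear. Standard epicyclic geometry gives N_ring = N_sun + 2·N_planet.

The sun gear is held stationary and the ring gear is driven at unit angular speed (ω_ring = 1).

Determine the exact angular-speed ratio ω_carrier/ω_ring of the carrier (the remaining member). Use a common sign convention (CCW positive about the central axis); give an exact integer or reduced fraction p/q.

N_ring = 18 + 2·25 = 68
18(ω_s−ω_c) = −68(ω_r−ω_c),  ω_s=0, ω_r=1
18(0−ω_c) = −68(1−ω_c)  ⇒  86ω_c = 68  ⇒  ω_c = 34/43
ω_c/ω_r = 34/43

34/43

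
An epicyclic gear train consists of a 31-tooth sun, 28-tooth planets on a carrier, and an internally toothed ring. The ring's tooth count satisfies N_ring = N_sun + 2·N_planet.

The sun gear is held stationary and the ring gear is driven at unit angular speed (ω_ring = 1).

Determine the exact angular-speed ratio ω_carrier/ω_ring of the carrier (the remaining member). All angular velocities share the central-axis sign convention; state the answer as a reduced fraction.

87/118

N_ring = 31 + 2·28 = 87
31(ω_s−ω_c) = −87(ω_r−ω_c),  ω_s=0, ω_r=1
31(0−ω_c) = −87(1−ω_c)  ⇒  118ω_c = 87  ⇒  ω_c = 87/118
ω_c/ω_r = 87/118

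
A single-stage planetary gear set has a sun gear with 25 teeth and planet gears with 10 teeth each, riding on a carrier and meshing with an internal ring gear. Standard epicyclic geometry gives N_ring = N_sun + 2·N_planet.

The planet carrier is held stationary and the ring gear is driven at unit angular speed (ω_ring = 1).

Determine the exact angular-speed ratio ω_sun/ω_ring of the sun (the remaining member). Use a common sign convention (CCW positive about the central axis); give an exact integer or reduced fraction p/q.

-9/5

N_ring = 25 + 2·10 = 45
25(ω_s−ω_c) = −45(ω_r−ω_c),  ω_c=0, ω_r=1
ω_s = 0 − (45/25)(1−0) = -9/5
ω_s/ω_r = -9/5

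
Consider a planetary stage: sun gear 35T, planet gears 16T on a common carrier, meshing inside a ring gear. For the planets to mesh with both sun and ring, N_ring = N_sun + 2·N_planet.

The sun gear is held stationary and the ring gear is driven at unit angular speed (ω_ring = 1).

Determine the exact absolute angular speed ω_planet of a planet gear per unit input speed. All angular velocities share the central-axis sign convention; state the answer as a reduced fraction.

67/32

N_ring = 35 + 2·16 = 67
35(ω_s−ω_c) = −67(ω_r−ω_c),  ω_s=0, ω_r=1
35(0−ω_c) = −67(1−ω_c)  ⇒  102ω_c = 67  ⇒  ω_c = 67/102
sun–planet: 35·(0−67/102) = −16·(ω_p−ω_c)  ⇒  ω_p−ω_c = −(35/16)·(-67/102) = 2345/1632
ω_p = 67/102 + 2345/1632 = 67/32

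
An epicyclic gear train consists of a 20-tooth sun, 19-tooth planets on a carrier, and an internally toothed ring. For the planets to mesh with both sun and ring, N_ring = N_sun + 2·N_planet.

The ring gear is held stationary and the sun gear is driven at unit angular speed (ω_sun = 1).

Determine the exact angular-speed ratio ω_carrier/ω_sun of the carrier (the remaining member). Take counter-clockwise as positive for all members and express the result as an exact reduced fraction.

N_ring = 20 + 2·19 = 58
20(ω_s−ω_c) = −58(ω_r−ω_c),  ω_r=0, ω_s=1
20(1−ω_c) = −58(0−ω_c)  ⇒  78ω_c = 20  ⇒  ω_c = 10/39
ω_c/ω_s = 10/39

10/39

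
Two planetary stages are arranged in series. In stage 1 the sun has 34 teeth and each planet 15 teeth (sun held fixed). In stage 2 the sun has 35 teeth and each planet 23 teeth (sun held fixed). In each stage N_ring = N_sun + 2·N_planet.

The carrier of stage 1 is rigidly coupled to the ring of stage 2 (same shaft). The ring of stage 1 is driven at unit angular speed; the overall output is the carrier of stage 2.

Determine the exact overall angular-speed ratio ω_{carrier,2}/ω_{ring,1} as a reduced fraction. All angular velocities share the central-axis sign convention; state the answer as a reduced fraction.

Stage 1: N_ring = 34 + 2·15 = 64
Stage 1: 34(ω_s−ω_c) = −64(ω_r−ω_c),  ω_s=0, ω_r=1
Stage 1: 34(0−ω_c) = −64(1−ω_c)  ⇒  98ω_c = 64  ⇒  ω_c = 32/49
  ⇒ ω_c¹/ω_r¹ = 32/49
Stage 2: N_ring = 35 + 2·23 = 81
Stage 2: 35(ω_s−ω_c) = −81(ω_r−ω_c),  ω_s=0, ω_r=1
Stage 2: 35(0−ω_c) = −81(1−ω_c)  ⇒  116ω_c = 81  ⇒  ω_c = 81/116
  ⇒ ω_c²/ω_r² = 81/116
Coupling ω_r² = ω_c¹ ⇒ overall = 32/49 × 81/116 = 648/1421

648/1421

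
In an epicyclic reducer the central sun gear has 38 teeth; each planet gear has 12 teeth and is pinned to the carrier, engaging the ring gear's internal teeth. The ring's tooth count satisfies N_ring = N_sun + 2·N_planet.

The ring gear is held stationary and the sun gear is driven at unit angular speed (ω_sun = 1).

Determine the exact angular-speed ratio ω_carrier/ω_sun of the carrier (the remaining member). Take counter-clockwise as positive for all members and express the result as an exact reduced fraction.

N_ring = 38 + 2·12 = 62
38(ω_s−ω_c) = −62(ω_r−ω_c),  ω_r=0, ω_s=1
38(1−ω_c) = −62(0−ω_c)  ⇒  100ω_c = 38  ⇒  ω_c = 19/50
ω_c/ω_s = 19/50

19/50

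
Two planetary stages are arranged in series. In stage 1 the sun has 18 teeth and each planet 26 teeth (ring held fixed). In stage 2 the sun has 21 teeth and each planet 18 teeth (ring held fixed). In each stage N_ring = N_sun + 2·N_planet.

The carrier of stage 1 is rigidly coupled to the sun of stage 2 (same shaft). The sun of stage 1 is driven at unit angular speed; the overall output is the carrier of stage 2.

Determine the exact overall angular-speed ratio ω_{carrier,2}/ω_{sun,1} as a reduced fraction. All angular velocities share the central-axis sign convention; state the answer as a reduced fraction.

63/1144

Stage 1: N_ring = 18 + 2·26 = 70
Stage 1: 18(ω_s−ω_c) = −70(ω_r−ω_c),  ω_r=0, ω_s=1
Stage 1: 18(1−ω_c) = −70(0−ω_c)  ⇒  88ω_c = 18  ⇒  ω_c = 9/44
  ⇒ ω_c¹/ω_s¹ = 9/44
Stage 2: N_ring = 21 + 2·18 = 57
Stage 2: 21(ω_s−ω_c) = −57(ω_r−ω_c),  ω_r=0, ω_s=1
Stage 2: 21(1−ω_c) = −57(0−ω_c)  ⇒  78ω_c = 21  ⇒  ω_c = 7/26
  ⇒ ω_c²/ω_s² = 7/26
Coupling ω_s² = ω_c¹ ⇒ overall = 9/44 × 7/26 = 63/1144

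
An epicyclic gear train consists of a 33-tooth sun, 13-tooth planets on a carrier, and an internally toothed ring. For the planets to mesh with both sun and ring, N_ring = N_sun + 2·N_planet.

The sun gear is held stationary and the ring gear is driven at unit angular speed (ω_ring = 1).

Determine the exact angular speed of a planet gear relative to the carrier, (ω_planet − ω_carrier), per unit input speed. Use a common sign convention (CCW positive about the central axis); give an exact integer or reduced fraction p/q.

1947/1196

N_ring = 33 + 2·13 = 59
33(ω_s−ω_c) = −59(ω_r−ω_c),  ω_s=0, ω_r=1
33(0−ω_c) = −59(1−ω_c)  ⇒  92ω_c = 59  ⇒  ω_c = 59/92
sun–planet: 33·(0−59/92) = −13·(ω_p−ω_c)  ⇒  ω_p−ω_c = −(33/13)·(-59/92) = 1947/1196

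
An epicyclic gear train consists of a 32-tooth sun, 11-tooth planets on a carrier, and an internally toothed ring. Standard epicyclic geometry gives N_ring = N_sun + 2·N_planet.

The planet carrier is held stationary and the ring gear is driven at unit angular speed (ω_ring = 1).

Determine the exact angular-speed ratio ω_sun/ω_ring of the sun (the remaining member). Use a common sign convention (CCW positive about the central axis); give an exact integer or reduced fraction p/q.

-27/16

N_ring = 32 + 2·11 = 54
32(ω_s−ω_c) = −54(ω_r−ω_c),  ω_c=0, ω_r=1
ω_s = 0 − (54/32)(1−0) = -27/16
ω_s/ω_r = -27/16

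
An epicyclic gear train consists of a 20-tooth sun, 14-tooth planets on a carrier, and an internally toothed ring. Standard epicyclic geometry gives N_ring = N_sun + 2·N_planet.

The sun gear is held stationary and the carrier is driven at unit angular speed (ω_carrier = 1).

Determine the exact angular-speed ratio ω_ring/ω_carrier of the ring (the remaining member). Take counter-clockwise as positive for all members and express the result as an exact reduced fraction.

17/12

N_ring = 20 + 2·14 = 48
20(ω_s−ω_c) = −48(ω_r−ω_c),  ω_s=0, ω_c=1
ω_r = 1 − (20/48)(0−1) = 17/12
ω_r/ω_c = 17/12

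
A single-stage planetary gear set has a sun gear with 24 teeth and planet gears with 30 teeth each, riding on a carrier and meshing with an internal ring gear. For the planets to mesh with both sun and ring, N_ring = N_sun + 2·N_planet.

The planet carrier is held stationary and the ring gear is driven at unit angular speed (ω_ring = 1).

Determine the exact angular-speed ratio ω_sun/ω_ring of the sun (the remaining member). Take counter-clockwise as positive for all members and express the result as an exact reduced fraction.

N_ring = 24 + 2·30 = 84
24(ω_s−ω_c) = −84(ω_r−ω_c),  ω_c=0, ω_r=1
ω_s = 0 − (84/24)(1−0) = -7/2
ω_s/ω_r = -7/2

-7/2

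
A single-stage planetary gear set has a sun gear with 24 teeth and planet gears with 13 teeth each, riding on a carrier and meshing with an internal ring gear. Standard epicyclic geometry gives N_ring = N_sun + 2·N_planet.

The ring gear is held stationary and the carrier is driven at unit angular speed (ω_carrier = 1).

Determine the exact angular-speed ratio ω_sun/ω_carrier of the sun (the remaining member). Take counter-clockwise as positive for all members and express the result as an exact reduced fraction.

37/12

N_ring = 24 + 2·13 = 50
24(ω_s−ω_c) = −50(ω_r−ω_c),  ω_r=0, ω_c=1
ω_s = 1 − (50/24)(0−1) = 37/12
ω_s/ω_c = 37/12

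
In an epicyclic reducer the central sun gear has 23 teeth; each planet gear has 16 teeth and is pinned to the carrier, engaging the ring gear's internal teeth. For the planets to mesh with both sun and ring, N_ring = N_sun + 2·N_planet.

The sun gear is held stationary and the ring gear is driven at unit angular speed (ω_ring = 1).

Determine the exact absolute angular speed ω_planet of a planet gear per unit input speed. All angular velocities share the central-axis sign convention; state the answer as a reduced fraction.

55/32

N_ring = 23 + 2·16 = 55
23(ω_s−ω_c) = −55(ω_r−ω_c),  ω_s=0, ω_r=1
23(0−ω_c) = −55(1−ω_c)  ⇒  78ω_c = 55  ⇒  ω_c = 55/78
sun–planet: 23·(0−55/78) = −16·(ω_p−ω_c)  ⇒  ω_p−ω_c = −(23/16)·(-55/78) = 1265/1248
ω_p = 55/78 + 1265/1248 = 55/32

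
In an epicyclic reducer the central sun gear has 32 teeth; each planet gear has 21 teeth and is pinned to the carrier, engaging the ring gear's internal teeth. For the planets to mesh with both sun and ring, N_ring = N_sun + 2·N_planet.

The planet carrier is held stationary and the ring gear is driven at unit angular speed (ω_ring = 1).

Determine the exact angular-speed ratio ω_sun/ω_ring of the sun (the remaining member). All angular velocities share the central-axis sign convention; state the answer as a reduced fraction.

-37/16

N_ring = 32 + 2·21 = 74
32(ω_s−ω_c) = −74(ω_r−ω_c),  ω_c=0, ω_r=1
ω_s = 0 − (74/32)(1−0) = -37/16
ω_s/ω_r = -37/16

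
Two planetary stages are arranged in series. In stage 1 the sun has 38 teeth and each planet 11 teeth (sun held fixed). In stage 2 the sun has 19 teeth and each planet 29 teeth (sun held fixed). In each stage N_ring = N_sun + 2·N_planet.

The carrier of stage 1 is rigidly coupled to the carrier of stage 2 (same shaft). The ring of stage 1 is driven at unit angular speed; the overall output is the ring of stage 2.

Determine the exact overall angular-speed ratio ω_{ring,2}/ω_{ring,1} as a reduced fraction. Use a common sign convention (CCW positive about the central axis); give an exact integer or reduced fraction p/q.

2880/3773

Stage 1: N_ring = 38 + 2·11 = 60
Stage 1: 38(ω_s−ω_c) = −60(ω_r−ω_c),  ω_s=0, ω_r=1
Stage 1: 38(0−ω_c) = −60(1−ω_c)  ⇒  98ω_c = 60  ⇒  ω_c = 30/49
  ⇒ ω_c¹/ω_r¹ = 30/49
Stage 2: N_ring = 19 + 2·29 = 77
Stage 2: 19(ω_s−ω_c) = −77(ω_r−ω_c),  ω_s=0, ω_c=1
Stage 2: ω_r = 1 − (19/77)(0−1) = 96/77
  ⇒ ω_r²/ω_c² = 96/77
Coupling ω_c² = ω_c¹ ⇒ overall = 30/49 × 96/77 = 2880/3773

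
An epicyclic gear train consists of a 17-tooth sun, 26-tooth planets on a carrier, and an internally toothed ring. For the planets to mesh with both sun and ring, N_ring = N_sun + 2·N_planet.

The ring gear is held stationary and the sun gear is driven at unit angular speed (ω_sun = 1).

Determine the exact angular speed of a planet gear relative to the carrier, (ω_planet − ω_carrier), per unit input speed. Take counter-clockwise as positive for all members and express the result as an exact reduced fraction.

N_ring = 17 + 2·26 = 69
17(ω_s−ω_c) = −69(ω_r−ω_c),  ω_r=0, ω_s=1
17(1−ω_c) = −69(0−ω_c)  ⇒  86ω_c = 17  ⇒  ω_c = 17/86
sun–planet: 17·(1−17/86) = −26·(ω_p−ω_c)  ⇒  ω_p−ω_c = −(17/26)·(69/86) = -1173/2236

-1173/2236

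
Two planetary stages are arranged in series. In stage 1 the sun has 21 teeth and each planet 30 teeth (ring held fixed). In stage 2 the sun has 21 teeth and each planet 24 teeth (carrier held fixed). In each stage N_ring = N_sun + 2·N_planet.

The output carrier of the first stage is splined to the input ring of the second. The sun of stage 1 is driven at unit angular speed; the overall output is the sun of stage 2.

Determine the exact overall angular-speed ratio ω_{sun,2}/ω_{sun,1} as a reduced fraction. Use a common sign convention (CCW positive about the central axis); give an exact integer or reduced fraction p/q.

Stage 1: N_ring = 21 + 2·30 = 81
Stage 1: 21(ω_s−ω_c) = −81(ω_r−ω_c),  ω_r=0, ω_s=1
Stage 1: 21(1−ω_c) = −81(0−ω_c)  ⇒  102ω_c = 21  ⇒  ω_c = 7/34
  ⇒ ω_c¹/ω_s¹ = 7/34
Stage 2: N_ring = 21 + 2·24 = 69
Stage 2: 21(ω_s−ω_c) = −69(ω_r−ω_c),  ω_c=0, ω_r=1
Stage 2: ω_s = 0 − (69/21)(1−0) = -23/7
  ⇒ ω_s²/ω_r² = -23/7
Coupling ω_r² = ω_c¹ ⇒ overall = 7/34 × -23/7 = -23/34

-23/34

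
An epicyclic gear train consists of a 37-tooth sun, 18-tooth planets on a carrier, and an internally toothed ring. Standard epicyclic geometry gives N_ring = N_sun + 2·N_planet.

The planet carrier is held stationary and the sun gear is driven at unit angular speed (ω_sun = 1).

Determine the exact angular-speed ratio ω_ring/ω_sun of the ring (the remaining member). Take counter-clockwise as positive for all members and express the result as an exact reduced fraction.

N_ring = 37 + 2·18 = 73
37(ω_s−ω_c) = −73(ω_r−ω_c),  ω_c=0, ω_s=1
ω_r = 0 − (37/73)(1−0) = -37/73
ω_r/ω_s = -37/73

-37/73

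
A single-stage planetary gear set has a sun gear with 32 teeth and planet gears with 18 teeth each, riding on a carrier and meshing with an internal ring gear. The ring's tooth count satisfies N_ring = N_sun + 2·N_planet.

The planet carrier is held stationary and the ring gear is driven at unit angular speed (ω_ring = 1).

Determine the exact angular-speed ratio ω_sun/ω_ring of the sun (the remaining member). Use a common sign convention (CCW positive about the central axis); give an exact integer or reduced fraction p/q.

N_ring = 32 + 2·18 = 68
32(ω_s−ω_c) = −68(ω_r−ω_c),  ω_c=0, ω_r=1
ω_s = 0 − (68/32)(1−0) = -17/8
ω_s/ω_r = -17/8

-17/8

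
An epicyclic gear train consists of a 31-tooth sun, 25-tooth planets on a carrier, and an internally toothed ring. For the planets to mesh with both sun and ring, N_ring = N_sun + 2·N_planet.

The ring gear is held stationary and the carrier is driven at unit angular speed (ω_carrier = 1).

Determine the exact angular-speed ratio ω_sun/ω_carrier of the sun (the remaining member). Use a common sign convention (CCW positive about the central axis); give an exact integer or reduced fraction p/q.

N_ring = 31 + 2·25 = 81
31(ω_s−ω_c) = −81(ω_r−ω_c),  ω_r=0, ω_c=1
ω_s = 1 − (81/31)(0−1) = 112/31
ω_s/ω_c = 112/31

112/31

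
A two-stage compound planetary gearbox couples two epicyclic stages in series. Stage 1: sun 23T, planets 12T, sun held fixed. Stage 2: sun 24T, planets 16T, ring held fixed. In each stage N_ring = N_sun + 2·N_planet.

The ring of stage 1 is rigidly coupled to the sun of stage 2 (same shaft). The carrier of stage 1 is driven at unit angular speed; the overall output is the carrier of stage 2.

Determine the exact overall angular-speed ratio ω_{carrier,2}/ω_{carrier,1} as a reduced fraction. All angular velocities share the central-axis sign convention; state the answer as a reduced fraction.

Stage 1: N_ring = 23 + 2·12 = 47
Stage 1: 23(ω_s−ω_c) = −47(ω_r−ω_c),  ω_s=0, ω_c=1
Stage 1: ω_r = 1 − (23/47)(0−1) = 70/47
  ⇒ ω_r¹/ω_c¹ = 70/47
Stage 2: N_ring = 24 + 2·16 = 56
Stage 2: 24(ω_s−ω_c) = −56(ω_r−ω_c),  ω_r=0, ω_s=1
Stage 2: 24(1−ω_c) = −56(0−ω_c)  ⇒  80ω_c = 24  ⇒  ω_c = 3/10
  ⇒ ω_c²/ω_s² = 3/10
Coupling ω_s² = ω_r¹ ⇒ overall = 70/47 × 3/10 = 21/47

21/47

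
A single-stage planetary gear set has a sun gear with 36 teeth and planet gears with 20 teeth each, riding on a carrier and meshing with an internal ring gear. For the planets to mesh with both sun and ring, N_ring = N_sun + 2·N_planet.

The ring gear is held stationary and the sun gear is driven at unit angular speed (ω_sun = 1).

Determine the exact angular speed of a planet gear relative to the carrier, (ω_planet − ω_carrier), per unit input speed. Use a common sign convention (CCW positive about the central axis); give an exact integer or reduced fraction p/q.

N_ring = 36 + 2·20 = 76
36(ω_s−ω_c) = −76(ω_r−ω_c),  ω_r=0, ω_s=1
36(1−ω_c) = −76(0−ω_c)  ⇒  112ω_c = 36  ⇒  ω_c = 9/28
sun–planet: 36·(1−9/28) = −20·(ω_p−ω_c)  ⇒  ω_p−ω_c = −(36/20)·(19/28) = -171/140

-171/140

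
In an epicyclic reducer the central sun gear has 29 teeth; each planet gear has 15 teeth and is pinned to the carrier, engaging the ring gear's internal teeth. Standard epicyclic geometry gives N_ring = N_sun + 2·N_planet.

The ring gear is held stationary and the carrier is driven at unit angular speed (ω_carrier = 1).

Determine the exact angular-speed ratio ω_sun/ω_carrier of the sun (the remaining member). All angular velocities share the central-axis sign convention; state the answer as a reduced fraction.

N_ring = 29 + 2·15 = 59
29(ω_s−ω_c) = −59(ω_r−ω_c),  ω_r=0, ω_c=1
ω_s = 1 − (59/29)(0−1) = 88/29
ω_s/ω_c = 88/29

88/29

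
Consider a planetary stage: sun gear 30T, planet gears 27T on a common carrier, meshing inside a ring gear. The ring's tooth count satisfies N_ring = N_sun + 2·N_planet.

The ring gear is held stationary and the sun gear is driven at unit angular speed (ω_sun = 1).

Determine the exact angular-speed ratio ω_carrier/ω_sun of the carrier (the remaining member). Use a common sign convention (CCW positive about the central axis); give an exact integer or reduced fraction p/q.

5/19

N_ring = 30 + 2·27 = 84
30(ω_s−ω_c) = −84(ω_r−ω_c),  ω_r=0, ω_s=1
30(1−ω_c) = −84(0−ω_c)  ⇒  114ω_c = 30  ⇒  ω_c = 5/19
ω_c/ω_s = 5/19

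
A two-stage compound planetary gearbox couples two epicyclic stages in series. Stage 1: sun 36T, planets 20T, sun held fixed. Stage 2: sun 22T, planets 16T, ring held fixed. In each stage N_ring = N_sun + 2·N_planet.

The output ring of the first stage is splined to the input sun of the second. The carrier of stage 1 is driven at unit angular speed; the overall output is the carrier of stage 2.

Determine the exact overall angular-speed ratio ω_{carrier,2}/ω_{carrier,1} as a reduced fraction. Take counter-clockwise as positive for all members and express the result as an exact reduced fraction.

Stage 1: N_ring = 36 + 2·20 = 76
Stage 1: 36(ω_s−ω_c) = −76(ω_r−ω_c),  ω_s=0, ω_c=1
Stage 1: ω_r = 1 − (36/76)(0−1) = 28/19
  ⇒ ω_r¹/ω_c¹ = 28/19
Stage 2: N_ring = 22 + 2·16 = 54
Stage 2: 22(ω_s−ω_c) = −54(ω_r−ω_c),  ω_r=0, ω_s=1
Stage 2: 22(1−ω_c) = −54(0−ω_c)  ⇒  76ω_c = 22  ⇒  ω_c = 11/38
  ⇒ ω_c²/ω_s² = 11/38
Coupling ω_s² = ω_r¹ ⇒ overall = 28/19 × 11/38 = 154/361

154/361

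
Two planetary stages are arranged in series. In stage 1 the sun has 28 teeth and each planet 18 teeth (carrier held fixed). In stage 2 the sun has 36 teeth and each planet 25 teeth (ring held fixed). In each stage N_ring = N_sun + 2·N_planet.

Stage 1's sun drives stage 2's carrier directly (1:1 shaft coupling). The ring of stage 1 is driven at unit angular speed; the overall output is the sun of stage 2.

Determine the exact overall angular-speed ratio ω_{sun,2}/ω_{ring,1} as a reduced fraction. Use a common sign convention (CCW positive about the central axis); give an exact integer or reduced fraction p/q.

Stage 1: N_ring = 28 + 2·18 = 64
Stage 1: 28(ω_s−ω_c) = −64(ω_r−ω_c),  ω_c=0, ω_r=1
Stage 1: ω_s = 0 − (64/28)(1−0) = -16/7
  ⇒ ω_s¹/ω_r¹ = -16/7
Stage 2: N_ring = 36 + 2·25 = 86
Stage 2: 36(ω_s−ω_c) = −86(ω_r−ω_c),  ω_r=0, ω_c=1
Stage 2: ω_s = 1 − (86/36)(0−1) = 61/18
  ⇒ ω_s²/ω_c² = 61/18
Coupling ω_c² = ω_s¹ ⇒ overall = -16/7 × 61/18 = -488/63

-488/63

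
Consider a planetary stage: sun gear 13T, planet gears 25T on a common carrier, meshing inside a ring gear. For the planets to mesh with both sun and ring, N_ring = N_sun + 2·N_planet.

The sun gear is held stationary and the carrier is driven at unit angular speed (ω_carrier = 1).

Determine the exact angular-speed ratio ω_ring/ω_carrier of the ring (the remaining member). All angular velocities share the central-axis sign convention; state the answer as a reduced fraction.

N_ring = 13 + 2·25 = 63
13(ω_s−ω_c) = −63(ω_r−ω_c),  ω_s=0, ω_c=1
ω_r = 1 − (13/63)(0−1) = 76/63
ω_r/ω_c = 76/63

76/63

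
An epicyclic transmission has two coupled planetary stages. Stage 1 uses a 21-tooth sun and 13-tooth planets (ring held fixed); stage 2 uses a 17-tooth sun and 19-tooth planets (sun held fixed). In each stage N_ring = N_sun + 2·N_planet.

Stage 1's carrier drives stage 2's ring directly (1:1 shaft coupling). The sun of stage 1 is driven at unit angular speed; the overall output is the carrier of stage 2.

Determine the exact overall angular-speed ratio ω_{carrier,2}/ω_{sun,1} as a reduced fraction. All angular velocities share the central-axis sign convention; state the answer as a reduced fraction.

Stage 1: N_ring = 21 + 2·13 = 47
Stage 1: 21(ω_s−ω_c) = −47(ω_r−ω_c),  ω_r=0, ω_s=1
Stage 1: 21(1−ω_c) = −47(0−ω_c)  ⇒  68ω_c = 21  ⇒  ω_c = 21/68
  ⇒ ω_c¹/ω_s¹ = 21/68
Stage 2: N_ring = 17 + 2·19 = 55
Stage 2: 17(ω_s−ω_c) = −55(ω_r−ω_c),  ω_s=0, ω_r=1
Stage 2: 17(0−ω_c) = −55(1−ω_c)  ⇒  72ω_c = 55  ⇒  ω_c = 55/72
  ⇒ ω_c²/ω_r² = 55/72
Coupling ω_r² = ω_c¹ ⇒ overall = 21/68 × 55/72 = 385/1632

385/1632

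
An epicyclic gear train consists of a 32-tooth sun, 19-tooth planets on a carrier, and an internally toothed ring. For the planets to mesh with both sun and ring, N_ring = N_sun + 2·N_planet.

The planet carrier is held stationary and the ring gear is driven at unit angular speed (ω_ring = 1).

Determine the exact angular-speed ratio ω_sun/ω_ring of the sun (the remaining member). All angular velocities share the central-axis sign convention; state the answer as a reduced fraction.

-35/16

N_ring = 32 + 2·19 = 70
32(ω_s−ω_c) = −70(ω_r−ω_c),  ω_c=0, ω_r=1
ω_s = 0 − (70/32)(1−0) = -35/16
ω_s/ω_r = -35/16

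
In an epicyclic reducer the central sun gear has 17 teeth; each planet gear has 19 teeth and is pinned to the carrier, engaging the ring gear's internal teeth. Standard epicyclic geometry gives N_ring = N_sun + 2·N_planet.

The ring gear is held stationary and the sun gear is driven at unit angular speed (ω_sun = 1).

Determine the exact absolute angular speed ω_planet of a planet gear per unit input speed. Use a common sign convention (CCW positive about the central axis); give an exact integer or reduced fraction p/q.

-17/38

N_ring = 17 + 2·19 = 55
17(ω_s−ω_c) = −55(ω_r−ω_c),  ω_r=0, ω_s=1
17(1−ω_c) = −55(0−ω_c)  ⇒  72ω_c = 17  ⇒  ω_c = 17/72
sun–planet: 17·(1−17/72) = −19·(ω_p−ω_c)  ⇒  ω_p−ω_c = −(17/19)·(55/72) = -935/1368
ω_p = 17/72 − 935/1368 = -17/38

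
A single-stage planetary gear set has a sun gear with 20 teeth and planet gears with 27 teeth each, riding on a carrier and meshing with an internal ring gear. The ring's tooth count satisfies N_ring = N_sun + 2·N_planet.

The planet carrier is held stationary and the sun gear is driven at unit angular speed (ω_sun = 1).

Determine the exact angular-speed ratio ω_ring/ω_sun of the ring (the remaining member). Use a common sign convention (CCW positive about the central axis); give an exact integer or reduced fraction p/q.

-10/37

N_ring = 20 + 2·27 = 74
20(ω_s−ω_c) = −74(ω_r−ω_c),  ω_c=0, ω_s=1
ω_r = 0 − (20/74)(1−0) = -10/37
ω_r/ω_s = -10/37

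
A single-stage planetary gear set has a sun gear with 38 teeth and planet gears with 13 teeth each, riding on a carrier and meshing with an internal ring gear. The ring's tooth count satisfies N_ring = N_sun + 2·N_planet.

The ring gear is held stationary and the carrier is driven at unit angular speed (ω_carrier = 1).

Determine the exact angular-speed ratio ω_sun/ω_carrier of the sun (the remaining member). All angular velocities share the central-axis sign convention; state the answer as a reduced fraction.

51/19

N_ring = 38 + 2·13 = 64
38(ω_s−ω_c) = −64(ω_r−ω_c),  ω_r=0, ω_c=1
ω_s = 1 − (64/38)(0−1) = 51/19
ω_s/ω_c = 51/19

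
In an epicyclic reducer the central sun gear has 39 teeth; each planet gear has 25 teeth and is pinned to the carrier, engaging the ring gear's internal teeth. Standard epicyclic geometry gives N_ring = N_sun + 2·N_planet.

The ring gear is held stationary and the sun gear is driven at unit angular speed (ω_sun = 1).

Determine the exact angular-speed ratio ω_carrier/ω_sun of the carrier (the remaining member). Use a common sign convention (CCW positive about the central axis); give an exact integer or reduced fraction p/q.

N_ring = 39 + 2·25 = 89
39(ω_s−ω_c) = −89(ω_r−ω_c),  ω_r=0, ω_s=1
39(1−ω_c) = −89(0−ω_c)  ⇒  128ω_c = 39  ⇒  ω_c = 39/128
ω_c/ω_s = 39/128

39/128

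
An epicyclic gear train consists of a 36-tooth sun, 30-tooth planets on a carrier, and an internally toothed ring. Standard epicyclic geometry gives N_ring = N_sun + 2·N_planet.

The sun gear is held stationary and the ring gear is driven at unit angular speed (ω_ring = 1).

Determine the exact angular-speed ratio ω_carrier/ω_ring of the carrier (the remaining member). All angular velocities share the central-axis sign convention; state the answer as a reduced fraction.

8/11

N_ring = 36 + 2·30 = 96
36(ω_s−ω_c) = −96(ω_r−ω_c),  ω_s=0, ω_r=1
36(0−ω_c) = −96(1−ω_c)  ⇒  132ω_c = 96  ⇒  ω_c = 8/11
ω_c/ω_r = 8/11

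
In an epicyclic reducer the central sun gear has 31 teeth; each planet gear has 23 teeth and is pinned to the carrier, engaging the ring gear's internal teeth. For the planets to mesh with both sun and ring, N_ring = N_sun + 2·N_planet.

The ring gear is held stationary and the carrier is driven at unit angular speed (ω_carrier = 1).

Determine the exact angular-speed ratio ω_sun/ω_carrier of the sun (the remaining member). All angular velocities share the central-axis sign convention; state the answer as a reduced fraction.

N_ring = 31 + 2·23 = 77
31(ω_s−ω_c) = −77(ω_r−ω_c),  ω_r=0, ω_c=1
ω_s = 1 − (77/31)(0−1) = 108/31
ω_s/ω_c = 108/31

108/31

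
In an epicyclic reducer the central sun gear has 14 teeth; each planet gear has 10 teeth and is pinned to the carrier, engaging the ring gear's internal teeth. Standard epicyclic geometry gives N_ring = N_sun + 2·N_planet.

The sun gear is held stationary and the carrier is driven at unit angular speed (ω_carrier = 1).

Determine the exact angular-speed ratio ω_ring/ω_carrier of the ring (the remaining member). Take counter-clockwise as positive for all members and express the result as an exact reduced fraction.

24/17

N_ring = 14 + 2·10 = 34
14(ω_s−ω_c) = −34(ω_r−ω_c),  ω_s=0, ω_c=1
ω_r = 1 − (14/34)(0−1) = 24/17
ω_r/ω_c = 24/17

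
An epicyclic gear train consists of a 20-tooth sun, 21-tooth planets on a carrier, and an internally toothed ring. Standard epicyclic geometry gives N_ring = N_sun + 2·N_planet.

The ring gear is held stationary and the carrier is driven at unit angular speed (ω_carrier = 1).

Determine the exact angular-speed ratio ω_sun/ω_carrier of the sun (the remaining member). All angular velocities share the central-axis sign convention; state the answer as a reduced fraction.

N_ring = 20 + 2·21 = 62
20(ω_s−ω_c) = −62(ω_r−ω_c),  ω_r=0, ω_c=1
ω_s = 1 − (62/20)(0−1) = 41/10
ω_s/ω_c = 41/10

41/10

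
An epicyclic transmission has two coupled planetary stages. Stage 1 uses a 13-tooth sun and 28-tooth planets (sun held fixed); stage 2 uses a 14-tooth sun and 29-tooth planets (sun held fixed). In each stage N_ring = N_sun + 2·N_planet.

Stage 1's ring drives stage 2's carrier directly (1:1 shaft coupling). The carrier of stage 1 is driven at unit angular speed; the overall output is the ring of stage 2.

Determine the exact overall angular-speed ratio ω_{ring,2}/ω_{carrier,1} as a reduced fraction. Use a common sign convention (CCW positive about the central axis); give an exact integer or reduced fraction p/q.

1763/1242

Stage 1: N_ring = 13 + 2·28 = 69
Stage 1: 13(ω_s−ω_c) = −69(ω_r−ω_c),  ω_s=0, ω_c=1
Stage 1: ω_r = 1 − (13/69)(0−1) = 82/69
  ⇒ ω_r¹/ω_c¹ = 82/69
Stage 2: N_ring = 14 + 2·29 = 72
Stage 2: 14(ω_s−ω_c) = −72(ω_r−ω_c),  ω_s=0, ω_c=1
Stage 2: ω_r = 1 − (14/72)(0−1) = 43/36
  ⇒ ω_r²/ω_c² = 43/36
Coupling ω_c² = ω_r¹ ⇒ overall = 82/69 × 43/36 = 1763/1242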